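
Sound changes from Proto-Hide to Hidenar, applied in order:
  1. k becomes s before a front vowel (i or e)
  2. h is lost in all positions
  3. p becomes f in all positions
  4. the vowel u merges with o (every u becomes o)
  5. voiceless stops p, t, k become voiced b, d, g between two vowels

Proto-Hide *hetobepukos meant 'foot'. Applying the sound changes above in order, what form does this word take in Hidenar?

Hidenar: start from *hetobepukos.
  rule 1: no change — hetobepukos
  rule 2 (h-loss): hetobepukos → etobepukos
  rule 3 (unconditioned shift): etobepukos → etobefukos
  rule 4 (vowel merger): etobefukos → etobefokos
  rule 5 (intervocalic voicing): etobefokos → edobefogos
  ⇒ Hidenar edobefogos

edobefogos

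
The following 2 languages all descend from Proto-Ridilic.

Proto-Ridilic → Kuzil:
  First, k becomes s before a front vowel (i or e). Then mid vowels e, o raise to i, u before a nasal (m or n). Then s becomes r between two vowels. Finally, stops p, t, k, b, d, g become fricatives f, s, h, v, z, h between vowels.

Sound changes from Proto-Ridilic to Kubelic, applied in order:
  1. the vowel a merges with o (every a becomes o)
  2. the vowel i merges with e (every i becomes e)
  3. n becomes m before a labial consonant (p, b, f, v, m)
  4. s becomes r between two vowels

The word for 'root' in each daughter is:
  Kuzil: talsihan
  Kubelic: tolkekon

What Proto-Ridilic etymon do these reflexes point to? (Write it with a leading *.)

*talkikan

Position 6: Kuzil has h, Kubelic has k. Kubelic preserves k here (none of its changes turn any other segment into k), so the proto-segment is *k.
Position 2: Kuzil has a, Kubelic has o. Kuzil preserves a here (none of its changes turn any other segment into a), so the proto-segment is *a.
Verify the candidate proto-form against each daughter:
Kuzil: *talkikan > talsikan > talsihan  (by palatalisation, intervocalic lenition)
Kubelic: start from *talkikan.
  rule 1 (vowel merger): talkikan → tolkikon
  rule 2 (vowel merger): tolkikon → tolkekon
  rule 3: no change — tolkekon
  rule 4: no change — tolkekon
  ⇒ Kubelic tolkekon
Only *talkikan yields all of Kuzil talsihan, Kubelic tolkekon.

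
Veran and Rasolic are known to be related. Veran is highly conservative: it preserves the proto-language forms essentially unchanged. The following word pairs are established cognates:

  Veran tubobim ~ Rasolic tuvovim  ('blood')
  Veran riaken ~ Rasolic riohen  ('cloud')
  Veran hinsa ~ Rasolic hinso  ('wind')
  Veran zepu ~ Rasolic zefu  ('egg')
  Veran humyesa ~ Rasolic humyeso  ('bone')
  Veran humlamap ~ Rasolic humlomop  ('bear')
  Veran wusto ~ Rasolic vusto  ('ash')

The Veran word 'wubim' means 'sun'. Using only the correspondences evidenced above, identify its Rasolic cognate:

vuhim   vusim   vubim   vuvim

wusto ~ vusto — Veran w corresponds to Rasolic v word-initially before a back vowel.
tubobim ~ tuvovim — Veran b corresponds to Rasolic v between vowels (before a front vowel).
Applying these to Veran 'wubim':
  wubim → vubim   (w→v word-initially before a back vowel)
  vubim → vuvim   (b→v between vowels (before a front vowel))
So the Rasolic cognate is 'vuvim'.

vuvim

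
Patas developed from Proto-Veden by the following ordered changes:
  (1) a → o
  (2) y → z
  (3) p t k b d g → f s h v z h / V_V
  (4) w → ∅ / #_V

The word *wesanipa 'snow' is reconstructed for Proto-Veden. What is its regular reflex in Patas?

esonifo

Patas: *wesanipa > wesonipo > wesonifo > esonifo  (by vowel merger, intervocalic lenition, glide loss)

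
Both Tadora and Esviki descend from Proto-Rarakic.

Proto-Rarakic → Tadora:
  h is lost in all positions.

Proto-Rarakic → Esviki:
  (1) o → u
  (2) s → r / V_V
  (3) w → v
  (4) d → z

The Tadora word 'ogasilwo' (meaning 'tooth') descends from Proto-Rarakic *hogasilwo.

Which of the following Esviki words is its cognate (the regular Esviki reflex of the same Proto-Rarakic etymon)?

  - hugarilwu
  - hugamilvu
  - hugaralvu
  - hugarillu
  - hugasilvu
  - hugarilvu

Esviki: *hogasilwo > hugasilwu > hugarilwu > hugarilvu  (by vowel merger, rhotacism, unconditioned shift)

hugarilvu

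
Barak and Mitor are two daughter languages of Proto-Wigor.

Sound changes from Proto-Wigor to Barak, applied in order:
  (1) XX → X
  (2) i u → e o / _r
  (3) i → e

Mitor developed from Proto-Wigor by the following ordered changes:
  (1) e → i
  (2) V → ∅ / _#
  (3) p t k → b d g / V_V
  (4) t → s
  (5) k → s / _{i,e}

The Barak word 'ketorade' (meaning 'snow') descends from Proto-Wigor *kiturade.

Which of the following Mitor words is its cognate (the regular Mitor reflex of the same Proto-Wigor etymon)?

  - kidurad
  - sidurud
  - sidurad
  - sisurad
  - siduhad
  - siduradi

Mitor: *kiturade
  kiturade → kituradi   [vowel merger]
  kituradi → kiturad   [apocope]
  kiturad → kidurad   [intervocalic voicing]
  kidurad (rule 4 does not apply)
  kidurad → sidurad   [palatalisation]
  giving Mitor sidurad.
The other candidates each miss or misapply at least one Mitor change.

sidurad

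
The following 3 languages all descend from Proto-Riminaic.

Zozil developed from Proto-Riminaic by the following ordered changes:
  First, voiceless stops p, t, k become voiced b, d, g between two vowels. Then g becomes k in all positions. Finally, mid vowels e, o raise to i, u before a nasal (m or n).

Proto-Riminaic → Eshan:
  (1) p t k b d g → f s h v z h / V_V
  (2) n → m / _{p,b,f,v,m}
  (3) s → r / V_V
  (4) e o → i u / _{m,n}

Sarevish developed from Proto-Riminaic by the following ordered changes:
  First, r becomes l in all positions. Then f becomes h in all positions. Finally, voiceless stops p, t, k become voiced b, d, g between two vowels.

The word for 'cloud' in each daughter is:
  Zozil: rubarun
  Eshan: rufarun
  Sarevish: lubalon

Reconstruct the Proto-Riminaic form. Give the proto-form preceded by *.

*ruparon

Position 1: Zozil has r, Eshan has r, Sarevish has l. Zozil preserves r here (none of its changes turn any other segment into r), so the proto-segment is *r.
Position 3: Zozil has b, Eshan has f, Sarevish has b. Taking the neighbouring segments as reconstructed: Zozil b could go back to *p or *b; Eshan f could go back to *p or *f; Sarevish b could go back to *p or *b — the one source consistent with every daughter is *p.
Position 6: Zozil has u, Eshan has u, Sarevish has o. Sarevish preserves o here (none of its changes turn any other segment into o), so the proto-segment is *o.
Continuing position by position gives *ruparon; check it forward:
Zozil: *ruparon > rubaron > rubarun  (by intervocalic voicing, pre-nasal raising)
Eshan: *ruparon
  ruparon → rufaron   [intervocalic lenition]
  rufaron (rule 2 does not apply)
  rufaron (rule 3 does not apply)
  rufaron → rufarun   [pre-nasal raising]
  giving Eshan rufarun.
Sarevish: start from *ruparon.
  rule 1 (unconditioned shift): ruparon → lupalon
  rule 2: no change — lupalon
  rule 3 (intervocalic voicing): lupalon → lubalon
  ⇒ Sarevish lubalon
No other proto-form is consistent with every reflex, so the reconstruction is *ruparon.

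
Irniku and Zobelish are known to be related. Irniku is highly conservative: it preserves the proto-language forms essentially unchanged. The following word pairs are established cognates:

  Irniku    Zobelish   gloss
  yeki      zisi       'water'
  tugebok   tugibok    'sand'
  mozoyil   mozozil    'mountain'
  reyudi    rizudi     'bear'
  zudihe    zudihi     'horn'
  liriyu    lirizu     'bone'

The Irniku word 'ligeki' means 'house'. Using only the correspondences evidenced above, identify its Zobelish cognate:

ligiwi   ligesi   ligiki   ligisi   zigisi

yeki ~ zisi, reyudi ~ rizudi — Irniku e corresponds to Zobelish i after a consonant, before a consonant other than r, m, n, p, b, f, v.
yeki ~ zisi — Irniku k corresponds to Zobelish s between vowels (before a front vowel).
Applying these to Irniku 'ligeki':
  ligeki → ligiki   (e→i after a consonant, before a consonant other than r, m, n, p, b, f, v)
  ligiki → ligisi   (k→s between vowels (before a front vowel))
So the Zobelish cognate is 'ligisi'.

ligisi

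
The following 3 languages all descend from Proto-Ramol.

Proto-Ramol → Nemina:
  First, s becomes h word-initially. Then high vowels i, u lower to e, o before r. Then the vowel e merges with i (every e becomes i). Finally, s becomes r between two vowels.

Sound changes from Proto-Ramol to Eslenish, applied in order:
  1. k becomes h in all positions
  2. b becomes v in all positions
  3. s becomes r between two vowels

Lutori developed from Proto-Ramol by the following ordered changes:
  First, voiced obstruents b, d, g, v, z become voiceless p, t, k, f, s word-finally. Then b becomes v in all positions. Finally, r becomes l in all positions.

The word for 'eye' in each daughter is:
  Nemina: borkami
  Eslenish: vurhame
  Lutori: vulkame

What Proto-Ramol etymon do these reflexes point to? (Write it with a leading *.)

Position 1: Nemina has b, Eslenish has v, Lutori has v. Nemina preserves b here (none of its changes turn any other segment into b), so the proto-segment is *b.
Position 7: Nemina has i, Eslenish has e, Lutori has e. Eslenish preserves e here (none of its changes turn any other segment into e), so the proto-segment is *e.
Verify the candidate proto-form against each daughter:
Nemina: *burkame
  burkame (rule 1 does not apply)
  burkame → borkame   [pre-rhotic lowering]
  borkame → borkami   [vowel merger]
  borkami (rule 4 does not apply)
  giving Nemina borkami.
Eslenish: *burkame
  burkame → burhame   [unconditioned shift]
  burhame → vurhame   [unconditioned shift]
  vurhame (rule 3 does not apply)
  giving Eslenish vurhame.
Lutori: *burkame > vurkame > vulkame  (by unconditioned shift, unconditioned shift)
No other proto-form is consistent with every reflex, so the reconstruction is *burkame.

*burkame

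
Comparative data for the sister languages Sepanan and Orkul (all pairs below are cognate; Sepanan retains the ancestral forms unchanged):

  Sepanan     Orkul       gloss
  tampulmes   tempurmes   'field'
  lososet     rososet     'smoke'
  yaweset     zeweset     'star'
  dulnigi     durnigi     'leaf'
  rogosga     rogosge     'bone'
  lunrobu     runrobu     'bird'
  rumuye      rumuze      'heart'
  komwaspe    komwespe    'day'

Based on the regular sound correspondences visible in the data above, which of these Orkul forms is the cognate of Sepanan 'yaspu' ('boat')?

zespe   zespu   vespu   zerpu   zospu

yaweset ~ zeweset — Sepanan y corresponds to Orkul z word-initially before a back vowel.
yaweset ~ zeweset, komwaspe ~ komwespe — Sepanan a corresponds to Orkul e after a consonant, before a consonant other than r, m, n, p, b, f, v.
Applying these to Sepanan 'yaspu':
  yaspu → zaspu   (y→z word-initially before a back vowel)
  zaspu → zespu   (a→e after a consonant, before a consonant other than r, m, n, p, b, f, v)
So the Orkul cognate is 'zespu'.

zespu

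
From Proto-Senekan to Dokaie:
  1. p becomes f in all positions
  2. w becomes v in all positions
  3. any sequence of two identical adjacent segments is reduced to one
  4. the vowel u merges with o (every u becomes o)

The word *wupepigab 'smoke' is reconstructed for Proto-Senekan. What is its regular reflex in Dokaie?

vofefigab

Dokaie: *wupepigab
  wupepigab → wufefigab   [unconditioned shift]
  wufefigab → vufefigab   [unconditioned shift]
  vufefigab (rule 3 does not apply)
  vufefigab → vofefigab   [vowel merger]
  giving Dokaie vofefigab.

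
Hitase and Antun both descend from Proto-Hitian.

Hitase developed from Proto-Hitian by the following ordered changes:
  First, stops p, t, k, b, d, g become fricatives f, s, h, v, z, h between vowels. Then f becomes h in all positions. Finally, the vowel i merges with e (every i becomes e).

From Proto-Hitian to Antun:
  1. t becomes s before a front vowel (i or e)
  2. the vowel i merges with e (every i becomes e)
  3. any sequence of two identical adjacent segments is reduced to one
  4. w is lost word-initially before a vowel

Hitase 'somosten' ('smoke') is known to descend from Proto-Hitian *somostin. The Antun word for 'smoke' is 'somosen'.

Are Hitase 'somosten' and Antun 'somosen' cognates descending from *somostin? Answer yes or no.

yes

Derive the expected Antun reflex of *somostin:
Antun: *somostin
  somostin → somossin   [palatalisation]
  somossin → somossen   [vowel merger]
  somossen → somosen   [degemination]
  somosen (rule 4 does not apply)
  giving Antun somosen.
Antun 'somosen' matches the regular reflex exactly, so the pair is cognate.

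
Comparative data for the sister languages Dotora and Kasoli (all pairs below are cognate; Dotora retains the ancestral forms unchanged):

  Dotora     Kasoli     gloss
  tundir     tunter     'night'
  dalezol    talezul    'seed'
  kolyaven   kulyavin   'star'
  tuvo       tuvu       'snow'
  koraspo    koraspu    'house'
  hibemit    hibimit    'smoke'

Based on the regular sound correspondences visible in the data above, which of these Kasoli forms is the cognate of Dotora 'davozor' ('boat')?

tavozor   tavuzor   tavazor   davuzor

dalezol ~ talezul — Dotora d corresponds to Kasoli t word-initially before a back vowel.
dalezol ~ talezul, kolyaven ~ kulyavin — Dotora o corresponds to Kasoli u after a consonant, before a consonant other than r, m, n, p, b, f, v.
Applying these to Dotora 'davozor':
  davozor → tavozor   (d→t word-initially before a back vowel)
  tavozor → tavuzor   (o→u after a consonant, before a consonant other than r, m, n, p, b, f, v)
So the Kasoli cognate is 'tavuzor'.

tavuzor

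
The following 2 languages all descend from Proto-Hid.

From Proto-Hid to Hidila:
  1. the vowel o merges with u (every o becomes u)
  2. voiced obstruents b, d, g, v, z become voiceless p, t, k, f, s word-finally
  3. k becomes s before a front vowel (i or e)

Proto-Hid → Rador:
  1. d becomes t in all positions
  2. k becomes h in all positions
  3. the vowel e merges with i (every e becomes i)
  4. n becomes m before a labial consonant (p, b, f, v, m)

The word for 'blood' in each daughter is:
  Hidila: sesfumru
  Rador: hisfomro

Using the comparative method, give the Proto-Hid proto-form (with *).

*kesfomro

Position 8: Hidila has u, Rador has o. Rador preserves o here (none of its changes turn any other segment into o), so the proto-segment is *o.
Position 2: Hidila has e, Rador has i. Hidila preserves e here (none of its changes turn any other segment into e), so the proto-segment is *e.
Continuing position by position gives *kesfomro; check it forward:
Hidila: *kesfomro
  kesfomro → kesfumru   [vowel merger]
  kesfumru (rule 2 does not apply)
  kesfumru → sesfumru   [palatalisation]
  giving Hidila sesfumru.
Rador: start from *kesfomro.
  rule 1: no change — kesfomro
  rule 2 (unconditioned shift): kesfomro → hesfomro
  rule 3 (vowel merger): hesfomro → hisfomro
  rule 4: no change — hisfomro
  ⇒ Rador hisfomro
No other proto-form is consistent with every reflex, so the reconstruction is *kesfomro.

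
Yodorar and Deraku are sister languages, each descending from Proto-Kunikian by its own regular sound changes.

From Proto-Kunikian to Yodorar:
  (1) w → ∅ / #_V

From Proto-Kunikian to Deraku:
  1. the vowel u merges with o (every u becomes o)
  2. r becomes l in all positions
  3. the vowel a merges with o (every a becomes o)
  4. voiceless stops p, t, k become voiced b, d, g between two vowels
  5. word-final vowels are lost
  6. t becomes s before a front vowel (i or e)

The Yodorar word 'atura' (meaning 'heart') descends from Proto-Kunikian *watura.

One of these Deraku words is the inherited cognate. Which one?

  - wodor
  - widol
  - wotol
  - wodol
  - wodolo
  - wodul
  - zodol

wodol

Deraku: *watura
  watura → watora   [vowel merger]
  watora → watola   [unconditioned shift]
  watola → wotolo   [vowel merger]
  wotolo → wodolo   [intervocalic voicing]
  wodolo → wodol   [apocope]
  wodol (rule 6 does not apply)
  giving Deraku wodol.
The other candidates each miss or misapply at least one Deraku change.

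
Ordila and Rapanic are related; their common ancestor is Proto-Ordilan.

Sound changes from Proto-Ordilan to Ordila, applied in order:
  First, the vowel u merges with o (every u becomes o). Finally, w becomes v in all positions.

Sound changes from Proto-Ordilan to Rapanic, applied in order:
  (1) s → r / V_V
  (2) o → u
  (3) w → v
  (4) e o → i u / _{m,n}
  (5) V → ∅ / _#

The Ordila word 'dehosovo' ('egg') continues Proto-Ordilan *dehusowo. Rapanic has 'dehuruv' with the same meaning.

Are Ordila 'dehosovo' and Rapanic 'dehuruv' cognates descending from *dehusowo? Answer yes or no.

yes

Derive the expected Rapanic reflex of *dehusowo:
Rapanic: start from *dehusowo.
  rule 1 (rhotacism): dehusowo → dehurowo
  rule 2 (vowel merger): dehurowo → dehuruwu
  rule 3 (unconditioned shift): dehuruwu → dehuruvu
  rule 4: no change — dehuruvu
  rule 5 (apocope): dehuruvu → dehuruv
  ⇒ Rapanic dehuruv
Rapanic 'dehuruv' matches the regular reflex exactly, so the pair is cognate.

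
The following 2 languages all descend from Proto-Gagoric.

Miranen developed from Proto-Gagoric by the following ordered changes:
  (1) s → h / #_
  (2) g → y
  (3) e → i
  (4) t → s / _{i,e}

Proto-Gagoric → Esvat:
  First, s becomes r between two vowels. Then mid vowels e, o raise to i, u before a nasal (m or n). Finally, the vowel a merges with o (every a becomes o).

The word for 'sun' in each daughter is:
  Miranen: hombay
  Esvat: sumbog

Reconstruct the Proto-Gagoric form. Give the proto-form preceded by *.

Position 2: Miranen has o, Esvat has u. Miranen preserves o here (none of its changes turn any other segment into o), so the proto-segment is *o.
Position 5: Miranen has a, Esvat has o. Miranen preserves a here (none of its changes turn any other segment into a), so the proto-segment is *a.
Position 6: Miranen has y, Esvat has g. Esvat preserves g here (none of its changes turn any other segment into g), so the proto-segment is *g.
Continuing position by position gives *sombag; check it forward:
Miranen: *sombag
  sombag → hombag   [debuccalisation]
  hombag → hombay   [unconditioned shift]
  hombay (rule 3 does not apply)
  hombay (rule 4 does not apply)
  giving Miranen hombay.
Esvat: *sombag > sumbag > sumbog  (by pre-nasal raising, vowel merger)
*sombag is the unique common source.

*sombag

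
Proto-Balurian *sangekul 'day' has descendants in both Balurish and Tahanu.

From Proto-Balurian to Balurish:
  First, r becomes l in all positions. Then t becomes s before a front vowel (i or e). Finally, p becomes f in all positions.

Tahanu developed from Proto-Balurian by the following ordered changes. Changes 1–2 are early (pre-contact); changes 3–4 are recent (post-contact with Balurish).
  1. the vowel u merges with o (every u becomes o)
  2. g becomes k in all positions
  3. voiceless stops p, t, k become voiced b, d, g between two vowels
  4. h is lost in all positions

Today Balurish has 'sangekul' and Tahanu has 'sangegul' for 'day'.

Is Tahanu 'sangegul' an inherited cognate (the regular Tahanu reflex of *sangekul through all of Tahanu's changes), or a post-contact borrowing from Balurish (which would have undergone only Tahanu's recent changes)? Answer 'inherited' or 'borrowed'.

borrowed

If inherited, *sangekul would pass through all of Tahanu's changes:
Tahanu: start from *sangekul.
  rule 1 (vowel merger): sangekul → sangekol
  rule 2 (unconditioned shift): sangekol → sankekol
  rule 3 (intervocalic voicing): sankekol → sankegol
  rule 4: no change — sankegol
  ⇒ Tahanu sankegol
If borrowed from Balurish 'sangekul' after the early changes, it would undergo only the recent ones:
  rule 3 (intervocalic voicing): sangekul → sangegul
  rule 4 (h-loss): no change (sangegul)
  ⇒ as a loan: sangegul
Tahanu 'sangegul' matches the loan outcome 'sangegul', not the inherited 'sankegol' — it skipped the early Tahanu changes, so it was borrowed from Balurish.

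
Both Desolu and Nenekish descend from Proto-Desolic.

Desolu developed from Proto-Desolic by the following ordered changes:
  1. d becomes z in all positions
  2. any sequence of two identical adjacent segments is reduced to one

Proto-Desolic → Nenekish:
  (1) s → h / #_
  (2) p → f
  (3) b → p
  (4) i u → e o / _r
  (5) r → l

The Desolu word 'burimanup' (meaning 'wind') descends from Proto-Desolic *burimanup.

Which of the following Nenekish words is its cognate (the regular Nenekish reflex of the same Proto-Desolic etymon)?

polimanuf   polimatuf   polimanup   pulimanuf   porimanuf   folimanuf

Nenekish: *burimanup
  burimanup (rule 1 does not apply)
  burimanup → burimanuf   [unconditioned shift]
  burimanuf → purimanuf   [unconditioned shift]
  purimanuf → porimanuf   [pre-rhotic lowering]
  porimanuf → polimanuf   [unconditioned shift]
  giving Nenekish polimanuf.
Only 'polimanuf' matches the regular Nenekish development of *burimanup.

polimanuf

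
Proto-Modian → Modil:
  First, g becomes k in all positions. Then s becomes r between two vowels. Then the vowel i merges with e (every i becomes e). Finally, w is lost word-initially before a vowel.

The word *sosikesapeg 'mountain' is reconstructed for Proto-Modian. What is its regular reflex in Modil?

sorekerapek

Modil: *sosikesapeg > sosikesapek > sorikerapek > sorekerapek  (by unconditioned shift, rhotacism, vowel merger)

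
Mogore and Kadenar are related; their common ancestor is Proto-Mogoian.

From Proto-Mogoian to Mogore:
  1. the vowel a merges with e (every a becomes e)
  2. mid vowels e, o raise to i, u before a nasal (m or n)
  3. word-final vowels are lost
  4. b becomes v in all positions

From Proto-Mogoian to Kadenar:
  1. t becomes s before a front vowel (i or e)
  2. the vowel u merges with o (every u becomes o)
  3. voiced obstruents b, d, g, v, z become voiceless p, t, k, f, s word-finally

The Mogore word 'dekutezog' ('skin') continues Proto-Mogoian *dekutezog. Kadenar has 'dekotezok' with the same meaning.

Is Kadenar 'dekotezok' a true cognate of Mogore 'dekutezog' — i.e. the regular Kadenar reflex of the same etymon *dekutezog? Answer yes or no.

no

Derive the expected Kadenar reflex of *dekutezog:
Kadenar: *dekutezog > dekusezog > dekosezog > dekosezok  (by palatalisation, vowel merger, final devoicing)
The regular Kadenar reflex would be 'dekosezok', but the attested form is 'dekotezok'. The correspondence is irregular, so they are not cognates (the Kadenar form has a different source).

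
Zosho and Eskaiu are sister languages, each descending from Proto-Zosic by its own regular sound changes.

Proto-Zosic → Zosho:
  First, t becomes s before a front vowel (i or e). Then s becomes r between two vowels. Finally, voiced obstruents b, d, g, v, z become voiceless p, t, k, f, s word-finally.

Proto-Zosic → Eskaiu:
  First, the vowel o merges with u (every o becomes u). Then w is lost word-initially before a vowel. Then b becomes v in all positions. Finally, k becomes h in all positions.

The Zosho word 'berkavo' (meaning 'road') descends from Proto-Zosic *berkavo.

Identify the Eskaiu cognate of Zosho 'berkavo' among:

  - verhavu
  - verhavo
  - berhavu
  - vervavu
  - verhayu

Eskaiu: *berkavo > berkavu > verkavu > verhavu  (by vowel merger, unconditioned shift, unconditioned shift)
Only 'verhavu' matches the regular Eskaiu development of *berkavo.

verhavu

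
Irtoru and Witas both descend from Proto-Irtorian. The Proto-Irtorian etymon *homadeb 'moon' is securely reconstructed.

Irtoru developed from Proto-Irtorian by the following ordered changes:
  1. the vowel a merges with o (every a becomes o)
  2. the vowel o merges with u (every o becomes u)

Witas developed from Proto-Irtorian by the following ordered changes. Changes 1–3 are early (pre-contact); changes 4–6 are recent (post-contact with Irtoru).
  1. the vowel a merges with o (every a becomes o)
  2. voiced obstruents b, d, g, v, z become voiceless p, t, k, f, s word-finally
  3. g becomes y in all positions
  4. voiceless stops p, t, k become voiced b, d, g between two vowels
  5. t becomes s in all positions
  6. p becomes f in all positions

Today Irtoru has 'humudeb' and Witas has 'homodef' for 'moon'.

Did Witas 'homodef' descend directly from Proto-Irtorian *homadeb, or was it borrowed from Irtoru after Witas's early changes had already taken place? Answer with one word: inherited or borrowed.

inherited

If inherited, *homadeb would pass through all of Witas's changes:
Witas: start from *homadeb.
  rule 1 (vowel merger): homadeb → homodeb
  rule 2 (final devoicing): homodeb → homodep
  rule 3: no change — homodep
  rule 4: no change — homodep
  rule 5: no change — homodep
  rule 6 (unconditioned shift): homodep → homodef
  ⇒ Witas homodef
If borrowed from Irtoru 'humudeb' after the early changes, it would undergo only the recent ones:
  rule 4 (intervocalic voicing): no change (humudeb)
  rule 5 (unconditioned shift): no change (humudeb)
  rule 6 (unconditioned shift): no change (humudeb)
  ⇒ as a loan: humudeb
Witas 'homodef' matches the inherited outcome exactly, so it is an inherited cognate, not a loan.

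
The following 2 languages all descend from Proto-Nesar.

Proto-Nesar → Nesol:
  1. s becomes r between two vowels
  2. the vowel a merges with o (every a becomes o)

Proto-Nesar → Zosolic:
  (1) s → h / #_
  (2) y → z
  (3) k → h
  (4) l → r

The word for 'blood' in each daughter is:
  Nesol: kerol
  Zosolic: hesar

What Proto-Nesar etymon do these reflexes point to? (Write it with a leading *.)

Position 4: Nesol has o, Zosolic has a. Zosolic preserves a here (none of its changes turn any other segment into a), so the proto-segment is *a.
Position 3: Nesol has r, Zosolic has s. Zosolic preserves s here (none of its changes turn any other segment into s), so the proto-segment is *s.
Position 5: Nesol has l, Zosolic has r. Nesol preserves l here (none of its changes turn any other segment into l), so the proto-segment is *l.
Continuing position by position gives *kesal; check it forward:
Nesol: *kesal > keral > kerol  (by rhotacism, vowel merger)
Zosolic: start from *kesal.
  rule 1: no change — kesal
  rule 2: no change — kesal
  rule 3 (unconditioned shift): kesal → hesal
  rule 4 (unconditioned shift): hesal → hesar
  ⇒ Zosolic hesar
*kesal is the unique common source.

*kesal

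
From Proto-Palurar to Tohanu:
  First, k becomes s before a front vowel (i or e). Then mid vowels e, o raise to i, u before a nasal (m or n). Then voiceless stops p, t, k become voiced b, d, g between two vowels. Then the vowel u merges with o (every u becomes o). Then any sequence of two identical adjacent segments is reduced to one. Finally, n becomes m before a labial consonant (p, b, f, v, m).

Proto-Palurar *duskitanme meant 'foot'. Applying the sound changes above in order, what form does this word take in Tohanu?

dosidamme

Tohanu: *duskitanme
  duskitanme → dussitanme   [palatalisation]
  dussitanme (rule 2 does not apply)
  dussitanme → dussidanme   [intervocalic voicing]
  dussidanme → dossidanme   [vowel merger]
  dossidanme → dosidanme   [degemination]
  dosidanme → dosidamme   [nasal place assimilation]
  giving Tohanu dosidamme.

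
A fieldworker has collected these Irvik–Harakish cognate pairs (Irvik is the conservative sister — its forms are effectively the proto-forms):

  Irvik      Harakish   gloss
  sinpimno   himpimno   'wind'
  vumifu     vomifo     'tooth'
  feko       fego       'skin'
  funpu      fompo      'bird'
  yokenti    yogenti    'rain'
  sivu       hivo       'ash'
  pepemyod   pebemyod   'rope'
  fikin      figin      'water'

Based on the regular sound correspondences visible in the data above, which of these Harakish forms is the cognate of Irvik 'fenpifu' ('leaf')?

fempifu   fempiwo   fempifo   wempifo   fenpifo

sinpimno ~ himpimno, funpu ~ fompo — Irvik n corresponds to Harakish m after a vowel, before a labial obstruent.
vumifu ~ vomifo, funpu ~ fompo — Irvik u corresponds to Harakish o word-finally.
Applying these to Irvik 'fenpifu':
  fenpifu → fempifu   (n→m after a vowel, before a labial obstruent)
  fempifu → fempifo   (u→o word-finally)
So the Harakish cognate is 'fempifo'.

fempifo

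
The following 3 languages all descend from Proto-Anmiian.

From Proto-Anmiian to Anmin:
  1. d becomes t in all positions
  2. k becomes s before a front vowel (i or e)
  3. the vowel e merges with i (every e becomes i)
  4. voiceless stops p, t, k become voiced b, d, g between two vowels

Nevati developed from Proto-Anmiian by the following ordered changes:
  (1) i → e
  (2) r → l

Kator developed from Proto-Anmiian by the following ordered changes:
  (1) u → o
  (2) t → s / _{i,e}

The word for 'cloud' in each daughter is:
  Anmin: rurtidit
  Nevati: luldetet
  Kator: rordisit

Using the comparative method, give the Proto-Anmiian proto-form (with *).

Position 5: Anmin has i, Nevati has e, Kator has i. Kator preserves i here (none of its changes turn any other segment into i), so the proto-segment is *i.
Position 4: Anmin has t, Nevati has d, Kator has d. Nevati preserves d here (none of its changes turn any other segment into d), so the proto-segment is *d.
Continuing position by position gives *rurditit; check it forward:
Anmin: *rurditit > rurtitit > rurtidit  (by unconditioned shift, intervocalic voicing)
Nevati: start from *rurditit.
  rule 1 (vowel merger): rurditit → rurdetet
  rule 2 (unconditioned shift): rurdetet → luldetet
  ⇒ Nevati luldetet
Kator: *rurditit > rorditit > rordisit  (by vowel merger, palatalisation)
Only *rurditit yields all of Anmin rurtidit, Nevati luldetet, Kator rordisit.

*rurditit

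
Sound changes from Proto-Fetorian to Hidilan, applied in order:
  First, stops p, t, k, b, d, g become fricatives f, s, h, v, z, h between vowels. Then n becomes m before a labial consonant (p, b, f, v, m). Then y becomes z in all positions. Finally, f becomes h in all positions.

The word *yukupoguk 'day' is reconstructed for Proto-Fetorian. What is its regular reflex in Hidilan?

Hidilan: *yukupoguk
  yukupoguk → yuhufohuk   [intervocalic lenition]
  yuhufohuk (rule 2 does not apply)
  yuhufohuk → zuhufohuk   [unconditioned shift]
  zuhufohuk → zuhuhohuk   [unconditioned shift]
  giving Hidilan zuhuhohuk.

zuhuhohuk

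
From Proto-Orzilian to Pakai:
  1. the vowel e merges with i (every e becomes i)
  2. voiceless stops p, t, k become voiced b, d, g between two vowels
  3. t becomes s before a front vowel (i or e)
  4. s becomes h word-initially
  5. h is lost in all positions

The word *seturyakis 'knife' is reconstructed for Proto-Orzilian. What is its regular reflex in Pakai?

iduryagis

Pakai: start from *seturyakis.
  rule 1 (vowel merger): seturyakis → situryakis
  rule 2 (intervocalic voicing): situryakis → siduryagis
  rule 3: no change — siduryagis
  rule 4 (debuccalisation): siduryagis → hiduryagis
  rule 5 (h-loss): hiduryagis → iduryagis
  ⇒ Pakai iduryagis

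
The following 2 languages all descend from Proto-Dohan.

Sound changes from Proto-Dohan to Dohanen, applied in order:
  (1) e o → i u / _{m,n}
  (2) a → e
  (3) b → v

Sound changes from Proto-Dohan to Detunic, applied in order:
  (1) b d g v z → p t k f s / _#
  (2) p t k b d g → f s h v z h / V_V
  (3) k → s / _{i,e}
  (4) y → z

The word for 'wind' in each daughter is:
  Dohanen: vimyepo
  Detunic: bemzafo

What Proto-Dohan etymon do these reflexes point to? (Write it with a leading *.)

Position 2: Dohanen has i, Detunic has e. Detunic preserves e here (none of its changes turn any other segment into e), so the proto-segment is *e.
Position 5: Dohanen has e, Detunic has a. Detunic preserves a here (none of its changes turn any other segment into a), so the proto-segment is *a.
Position 1: Dohanen has v, Detunic has b. Detunic preserves b here (none of its changes turn any other segment into b), so the proto-segment is *b.
This points to *bemyapo. Verify forward in each daughter:
Dohanen: *bemyapo > bimyapo > bimyepo > vimyepo  (by pre-nasal raising, vowel merger, unconditioned shift)
Detunic: start from *bemyapo.
  rule 1: no change — bemyapo
  rule 2 (intervocalic lenition): bemyapo → bemyafo
  rule 3: no change — bemyafo
  rule 4 (unconditioned shift): bemyafo → bemzafo
  ⇒ Detunic bemzafo
*bemyapo is the unique common source.

*bemyapo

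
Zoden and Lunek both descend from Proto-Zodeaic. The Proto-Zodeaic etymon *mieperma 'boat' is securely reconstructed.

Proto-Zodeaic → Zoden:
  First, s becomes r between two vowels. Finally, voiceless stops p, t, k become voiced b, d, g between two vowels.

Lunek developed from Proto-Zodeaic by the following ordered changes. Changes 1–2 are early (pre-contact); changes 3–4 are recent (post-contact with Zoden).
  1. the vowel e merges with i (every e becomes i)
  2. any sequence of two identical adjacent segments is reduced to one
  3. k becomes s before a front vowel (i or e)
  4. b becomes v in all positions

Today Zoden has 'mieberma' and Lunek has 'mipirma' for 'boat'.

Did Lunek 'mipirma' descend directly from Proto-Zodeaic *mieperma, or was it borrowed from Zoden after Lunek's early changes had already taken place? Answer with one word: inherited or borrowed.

If inherited, *mieperma would pass through all of Lunek's changes:
Lunek: *mieperma
  mieperma → miipirma   [vowel merger]
  miipirma → mipirma   [degemination]
  mipirma (rule 3 does not apply)
  mipirma (rule 4 does not apply)
  giving Lunek mipirma.
If borrowed from Zoden 'mieberma' after the early changes, it would undergo only the recent ones:
  rule 3 (palatalisation): no change (mieberma)
  rule 4 (unconditioned shift): mieberma → mieverma
  ⇒ as a loan: mieverma
Lunek 'mipirma' matches the inherited outcome exactly, so it is an inherited cognate, not a loan.

inherited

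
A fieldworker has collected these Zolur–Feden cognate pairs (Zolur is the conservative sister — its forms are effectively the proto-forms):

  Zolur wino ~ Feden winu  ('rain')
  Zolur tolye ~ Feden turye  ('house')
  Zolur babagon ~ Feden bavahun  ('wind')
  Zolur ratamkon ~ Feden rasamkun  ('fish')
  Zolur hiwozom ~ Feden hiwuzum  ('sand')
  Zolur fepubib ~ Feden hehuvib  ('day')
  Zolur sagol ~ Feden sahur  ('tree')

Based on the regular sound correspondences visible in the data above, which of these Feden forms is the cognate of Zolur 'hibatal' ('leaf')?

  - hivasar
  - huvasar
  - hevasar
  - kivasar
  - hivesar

babagon ~ bavahun — Zolur b corresponds to Feden v between vowels (before a back vowel).
ratamkon ~ rasamkun — Zolur t corresponds to Feden s between vowels (before a back vowel).
sagol ~ sahur — Zolur l corresponds to Feden r word-finally.
Applying these to Zolur 'hibatal':
  hibatal → hivatal   (b→v between vowels (before a back vowel))
  hivatal → hivasal   (t→s between vowels (before a back vowel))
  hivasal → hivasar   (l→r word-finally)
So the Feden cognate is 'hivasar'.

hivasar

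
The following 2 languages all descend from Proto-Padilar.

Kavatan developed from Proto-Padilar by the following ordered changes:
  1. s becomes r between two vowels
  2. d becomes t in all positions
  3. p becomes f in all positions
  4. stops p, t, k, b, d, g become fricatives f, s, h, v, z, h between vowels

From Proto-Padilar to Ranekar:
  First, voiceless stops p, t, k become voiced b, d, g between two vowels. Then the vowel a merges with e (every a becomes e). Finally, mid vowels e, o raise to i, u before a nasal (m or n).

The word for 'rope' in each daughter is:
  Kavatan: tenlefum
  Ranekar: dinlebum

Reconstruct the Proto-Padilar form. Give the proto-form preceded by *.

Position 6: Kavatan has f, Ranekar has b. Taking the neighbouring segments as reconstructed: Kavatan f could go back to *p or *f; Ranekar b could go back to *p or *b — the one source consistent with every daughter is *p.
Position 1: Kavatan has t, Ranekar has d. Taking the neighbouring segments as reconstructed: Kavatan t could go back to *t or *d; Ranekar d can only go back to *d — the one source consistent with every daughter is *d.
This points to *denlepum. Verify forward in each daughter:
Kavatan: *denlepum
  denlepum (rule 1 does not apply)
  denlepum → tenlepum   [unconditioned shift]
  tenlepum → tenlefum   [unconditioned shift]
  tenlefum (rule 4 does not apply)
  giving Kavatan tenlefum.
Ranekar: *denlepum
  denlepum → denlebum   [intervocalic voicing]
  denlebum (rule 2 does not apply)
  denlebum → dinlebum   [pre-nasal raising]
  giving Ranekar dinlebum.
*denlepum is the unique common source.

*denlepum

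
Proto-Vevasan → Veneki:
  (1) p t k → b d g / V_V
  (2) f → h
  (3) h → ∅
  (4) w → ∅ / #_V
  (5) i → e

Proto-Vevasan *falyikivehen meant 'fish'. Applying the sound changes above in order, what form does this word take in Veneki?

Veneki: *falyikivehen > falyigivehen > halyigivehen > alyigiveen > alyegeveen  (by intervocalic voicing, unconditioned shift, h-loss, vowel merger)

alyegeveen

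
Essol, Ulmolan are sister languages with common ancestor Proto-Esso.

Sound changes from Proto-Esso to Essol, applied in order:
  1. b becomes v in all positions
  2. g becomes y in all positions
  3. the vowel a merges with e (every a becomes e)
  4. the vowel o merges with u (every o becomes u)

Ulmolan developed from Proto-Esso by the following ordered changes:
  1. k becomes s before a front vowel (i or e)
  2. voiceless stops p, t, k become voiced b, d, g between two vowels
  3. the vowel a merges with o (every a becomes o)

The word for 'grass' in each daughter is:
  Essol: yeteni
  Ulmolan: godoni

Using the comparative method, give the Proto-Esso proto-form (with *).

*gatani

Position 1: Essol has y, Ulmolan has g. Taking the neighbouring segments as reconstructed: Essol y could go back to *g or *y; Ulmolan g can only go back to *g — the one source consistent with every daughter is *g.
Position 3: Essol has t, Ulmolan has d. Essol preserves t here (none of its changes turn any other segment into t), so the proto-segment is *t.
Verify the candidate proto-form against each daughter:
Essol: *gatani > yatani > yeteni  (by unconditioned shift, vowel merger)
Ulmolan: *gatani
  gatani (rule 1 does not apply)
  gatani → gadani   [intervocalic voicing]
  gadani → godoni   [vowel merger]
  giving Ulmolan godoni.
*gatani is the unique common source.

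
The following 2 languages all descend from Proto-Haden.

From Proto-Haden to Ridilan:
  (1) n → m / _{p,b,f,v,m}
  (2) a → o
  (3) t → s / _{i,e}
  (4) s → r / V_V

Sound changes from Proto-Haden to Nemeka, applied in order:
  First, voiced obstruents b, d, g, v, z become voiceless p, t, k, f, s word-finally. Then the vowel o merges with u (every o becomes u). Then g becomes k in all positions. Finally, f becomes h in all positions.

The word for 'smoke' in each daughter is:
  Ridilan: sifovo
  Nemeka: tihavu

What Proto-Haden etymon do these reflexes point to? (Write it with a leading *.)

*tifavo

Position 1: Ridilan has s, Nemeka has t. Taking the neighbouring segments as reconstructed: Ridilan s could go back to *t or *s; Nemeka t can only go back to *t — the one source consistent with every daughter is *t.
Position 4: Ridilan has o, Nemeka has a. Nemeka preserves a here (none of its changes turn any other segment into a), so the proto-segment is *a.
Position 6: Ridilan has o, Nemeka has u. Taking the neighbouring segments as reconstructed: Ridilan o could go back to *a or *o; Nemeka u could go back to *o or *u — the one source consistent with every daughter is *o.
This points to *tifavo. Verify forward in each daughter:
Ridilan: *tifavo > tifovo > sifovo  (by vowel merger, palatalisation)
Nemeka: *tifavo
  tifavo (rule 1 does not apply)
  tifavo → tifavu   [vowel merger]
  tifavu (rule 3 does not apply)
  tifavu → tihavu   [unconditioned shift]
  giving Nemeka tihavu.
Only *tifavo yields all of Ridilan sifovo, Nemeka tihavu.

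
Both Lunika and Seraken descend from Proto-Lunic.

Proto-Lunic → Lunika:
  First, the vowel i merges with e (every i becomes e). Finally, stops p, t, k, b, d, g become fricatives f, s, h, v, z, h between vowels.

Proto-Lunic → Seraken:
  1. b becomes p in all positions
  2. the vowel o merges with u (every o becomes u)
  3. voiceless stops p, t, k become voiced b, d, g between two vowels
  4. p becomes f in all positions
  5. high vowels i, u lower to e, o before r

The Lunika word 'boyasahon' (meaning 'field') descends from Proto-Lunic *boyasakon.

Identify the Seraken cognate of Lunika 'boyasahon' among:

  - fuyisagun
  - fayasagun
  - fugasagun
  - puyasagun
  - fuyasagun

Seraken: start from *boyasakon.
  rule 1 (unconditioned shift): boyasakon → poyasakon
  rule 2 (vowel merger): poyasakon → puyasakun
  rule 3 (intervocalic voicing): puyasakun → puyasagun
  rule 4 (unconditioned shift): puyasagun → fuyasagun
  rule 5: no change — fuyasagun
  ⇒ Seraken fuyasagun
Among the options, 'fuyasagun' alone shows every Seraken change applied in order.

fuyasagun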